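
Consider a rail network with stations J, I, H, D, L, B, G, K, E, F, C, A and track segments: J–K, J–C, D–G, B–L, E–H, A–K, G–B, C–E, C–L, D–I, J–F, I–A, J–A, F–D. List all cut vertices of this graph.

Removing C increases the component count from 1 to 2, so C is a cut vertex.
Removing E increases the component count from 1 to 2, so E is a cut vertex.
By contrast removing F leaves 1 component; it is not a cut vertex. No other vertex is a cut vertex either.

C, E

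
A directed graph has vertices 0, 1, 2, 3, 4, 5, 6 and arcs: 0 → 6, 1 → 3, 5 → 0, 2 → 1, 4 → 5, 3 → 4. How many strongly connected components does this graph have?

{2} is an SCC by itself.
{1} is an SCC by itself.
{0} is an SCC by itself.
{5} is an SCC by itself.
{3} is an SCC by itself.
(and 2 more singleton SCCs)
That gives 7 strongly connected components.

7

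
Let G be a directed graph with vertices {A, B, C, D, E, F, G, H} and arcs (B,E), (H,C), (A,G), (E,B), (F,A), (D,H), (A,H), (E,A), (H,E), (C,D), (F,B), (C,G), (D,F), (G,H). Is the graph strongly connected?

From E we can reach every vertex (A, B, C, D, E, F, G, H), and every vertex can reach E (A, B, C, D, E, F, G, H). So the whole graph is one strongly connected component.

Yes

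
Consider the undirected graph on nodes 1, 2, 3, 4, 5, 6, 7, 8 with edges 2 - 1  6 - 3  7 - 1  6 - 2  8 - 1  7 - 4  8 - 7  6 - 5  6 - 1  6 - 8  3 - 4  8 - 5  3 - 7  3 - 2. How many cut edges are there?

The edges on the cycle 6-8-7-4-3-6 are not bridges since each lies on that cycle.
Every edge lies on some cycle, so there are no bridges.

0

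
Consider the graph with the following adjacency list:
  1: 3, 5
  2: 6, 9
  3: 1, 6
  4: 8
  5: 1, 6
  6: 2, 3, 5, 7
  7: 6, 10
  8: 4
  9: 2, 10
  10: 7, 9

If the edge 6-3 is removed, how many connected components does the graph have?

6 and 3 are still connected via 6-5-1-3, so the component count stays at 2.

2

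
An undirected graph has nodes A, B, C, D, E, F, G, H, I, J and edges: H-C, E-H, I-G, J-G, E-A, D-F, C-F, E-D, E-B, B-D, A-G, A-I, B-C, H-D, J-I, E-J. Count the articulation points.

1

Removing E increases the component count from 1 to 2, so E is a cut vertex.
By contrast removing H leaves 1 component; it is not a cut vertex. No other vertex is a cut vertex either.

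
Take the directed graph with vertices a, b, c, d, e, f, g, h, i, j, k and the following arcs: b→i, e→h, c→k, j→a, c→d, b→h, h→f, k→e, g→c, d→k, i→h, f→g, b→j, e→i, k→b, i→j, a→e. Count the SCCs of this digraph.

{a, b, c, d, e, f, g, h, i, j, k} are all mutually reachable — one SCC of size 11.
That gives 1 strongly connected component.

1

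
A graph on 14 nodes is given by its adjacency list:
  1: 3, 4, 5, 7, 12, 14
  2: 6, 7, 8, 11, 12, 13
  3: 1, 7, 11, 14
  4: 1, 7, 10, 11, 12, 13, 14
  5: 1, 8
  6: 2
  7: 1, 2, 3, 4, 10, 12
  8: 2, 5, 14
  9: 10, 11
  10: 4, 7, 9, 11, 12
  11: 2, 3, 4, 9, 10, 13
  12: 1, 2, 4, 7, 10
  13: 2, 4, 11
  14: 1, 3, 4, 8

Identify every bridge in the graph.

The edges on the cycle 12-7-2-11-3-1-14-4-12 are not bridges since each lies on that cycle.
But removing 6-2 disconnects 6 from 2 — this is a bridge.

2-6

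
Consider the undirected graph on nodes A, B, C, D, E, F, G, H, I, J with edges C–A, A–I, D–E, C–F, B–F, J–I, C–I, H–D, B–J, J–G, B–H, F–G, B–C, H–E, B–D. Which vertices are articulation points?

B

Removing B increases the component count from 1 to 2, so B is a cut vertex.
By contrast removing D leaves 1 component; it is not a cut vertex. No other vertex is a cut vertex either.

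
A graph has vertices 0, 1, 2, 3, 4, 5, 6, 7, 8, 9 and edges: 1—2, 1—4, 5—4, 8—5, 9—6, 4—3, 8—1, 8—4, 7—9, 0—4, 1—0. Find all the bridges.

1-2, 3-4, 6-9, 7-9

The edges on the cycle 8-1-0-4-5-8 are not bridges since each lies on that cycle.
But removing 9—6 disconnects 9 from 6; removing 1—2 disconnects 1 from 2; removing 4—3 disconnects 4 from 3; removing 9—7 disconnects 9 from 7 — these are bridges.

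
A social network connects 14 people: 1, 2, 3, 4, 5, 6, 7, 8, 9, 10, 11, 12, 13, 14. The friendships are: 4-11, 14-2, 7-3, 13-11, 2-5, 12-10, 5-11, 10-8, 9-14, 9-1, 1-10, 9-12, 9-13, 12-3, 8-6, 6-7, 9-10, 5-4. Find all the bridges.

none

The edges on the cycle 5-4-11-5 are not bridges since each lies on that cycle.
Every edge lies on some cycle, so there are no bridges.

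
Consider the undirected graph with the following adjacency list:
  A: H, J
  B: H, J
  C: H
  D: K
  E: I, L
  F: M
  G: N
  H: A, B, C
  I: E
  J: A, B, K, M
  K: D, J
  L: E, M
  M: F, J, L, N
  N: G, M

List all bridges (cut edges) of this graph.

The edges on the cycle J-B-H-A-J are not bridges since each lies on that cycle.
But removing M-F disconnects M from F; removing H-C disconnects H from C; removing K-D disconnects K from D; removing L-M disconnects L from M — these are bridges.
In total 10 edges are bridges.

C-H, D-K, E-I, E-L, F-M, G-N, J-K, J-M, L-M, M-N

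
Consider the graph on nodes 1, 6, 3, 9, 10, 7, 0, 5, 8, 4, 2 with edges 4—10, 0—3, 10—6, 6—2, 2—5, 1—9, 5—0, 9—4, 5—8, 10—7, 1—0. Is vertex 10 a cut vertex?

Deleting 10 raises the number of components from 1 to 2, so 10 is a cut vertex.

Yes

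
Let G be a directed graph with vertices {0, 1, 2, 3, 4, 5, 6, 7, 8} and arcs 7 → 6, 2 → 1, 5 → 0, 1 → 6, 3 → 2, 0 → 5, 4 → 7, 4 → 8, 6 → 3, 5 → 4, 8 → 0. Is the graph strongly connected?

No

There is no directed path from 7 to 0, so the graph is not strongly connected.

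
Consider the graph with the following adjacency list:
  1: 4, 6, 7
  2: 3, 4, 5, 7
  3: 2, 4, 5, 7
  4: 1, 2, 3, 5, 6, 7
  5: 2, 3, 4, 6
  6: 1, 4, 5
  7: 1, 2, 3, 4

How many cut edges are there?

0

The edges on the cycle 4-7-2-4 are not bridges since each lies on that cycle.
Every edge lies on some cycle, so there are no bridges.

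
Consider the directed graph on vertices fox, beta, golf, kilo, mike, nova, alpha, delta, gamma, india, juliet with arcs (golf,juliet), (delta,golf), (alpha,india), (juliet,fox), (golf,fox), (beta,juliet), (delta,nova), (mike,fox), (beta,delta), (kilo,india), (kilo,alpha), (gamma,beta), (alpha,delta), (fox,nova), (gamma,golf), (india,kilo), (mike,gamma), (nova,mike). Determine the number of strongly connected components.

{fox, beta, golf, mike, nova, delta, gamma, juliet} are all mutually reachable — one SCC of size 8.
{kilo, alpha, india} are all mutually reachable — one SCC of size 3.
That gives 2 strongly connected components.

2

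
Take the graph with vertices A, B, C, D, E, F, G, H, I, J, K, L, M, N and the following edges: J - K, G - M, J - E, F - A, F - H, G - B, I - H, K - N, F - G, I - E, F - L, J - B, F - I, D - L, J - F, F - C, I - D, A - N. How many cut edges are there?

2

The edges on the cycle F-I-D-L-F are not bridges since each lies on that cycle.
But removing M - G disconnects M from G; removing C - F disconnects C from F — these are bridges.
That makes 2 bridges.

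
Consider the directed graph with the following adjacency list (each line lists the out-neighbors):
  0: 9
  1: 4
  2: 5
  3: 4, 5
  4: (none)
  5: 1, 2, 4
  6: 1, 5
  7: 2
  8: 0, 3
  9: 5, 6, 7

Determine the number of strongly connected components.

{2, 5} are all mutually reachable — one SCC of size 2.
{8} is an SCC by itself.
{9} is an SCC by itself.
{0} is an SCC by itself.
{6} is an SCC by itself.
(and 4 more singleton SCCs)
That gives 9 strongly connected components.

9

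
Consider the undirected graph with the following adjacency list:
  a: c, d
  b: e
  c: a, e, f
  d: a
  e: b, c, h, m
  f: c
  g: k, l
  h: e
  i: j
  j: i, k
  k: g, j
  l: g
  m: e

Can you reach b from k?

No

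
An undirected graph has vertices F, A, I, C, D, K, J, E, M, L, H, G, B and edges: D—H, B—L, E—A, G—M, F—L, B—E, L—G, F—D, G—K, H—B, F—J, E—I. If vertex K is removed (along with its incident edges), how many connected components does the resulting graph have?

2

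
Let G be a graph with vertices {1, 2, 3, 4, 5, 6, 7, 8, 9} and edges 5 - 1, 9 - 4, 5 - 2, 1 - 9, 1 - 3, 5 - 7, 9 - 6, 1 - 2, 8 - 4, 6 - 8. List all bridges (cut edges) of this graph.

1-3, 1-9, 5-7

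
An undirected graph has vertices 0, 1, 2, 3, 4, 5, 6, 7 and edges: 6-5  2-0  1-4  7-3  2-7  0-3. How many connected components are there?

3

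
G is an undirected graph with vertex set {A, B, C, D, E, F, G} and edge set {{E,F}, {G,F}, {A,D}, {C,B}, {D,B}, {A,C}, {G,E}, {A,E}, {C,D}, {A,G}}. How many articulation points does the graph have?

1

Removing A increases the component count from 1 to 2, so A is a cut vertex.
By contrast removing F leaves 1 component; it is not a cut vertex. No other vertex is a cut vertex either.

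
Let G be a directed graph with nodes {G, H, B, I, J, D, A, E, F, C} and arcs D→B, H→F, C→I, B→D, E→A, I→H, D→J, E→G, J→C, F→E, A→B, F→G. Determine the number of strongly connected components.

2

{A, B, C, D, E, F, H, I, J} are all mutually reachable — one SCC of size 9.
{G} is an SCC by itself.
That gives 2 strongly connected components.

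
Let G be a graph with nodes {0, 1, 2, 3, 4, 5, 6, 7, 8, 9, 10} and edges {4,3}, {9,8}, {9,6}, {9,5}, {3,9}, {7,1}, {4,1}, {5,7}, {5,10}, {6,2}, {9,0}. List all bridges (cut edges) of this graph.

0-9, 10-5, 2-6, 6-9, 8-9

The edges on the cycle 4-3-9-5-7-1-4 are not bridges since each lies on that cycle.
But removing 9–8 disconnects 9 from 8; removing 10–5 disconnects 10 from 5; removing 9–6 disconnects 9 from 6; removing 2–6 disconnects 2 from 6 — these are bridges.
In total 5 edges are bridges.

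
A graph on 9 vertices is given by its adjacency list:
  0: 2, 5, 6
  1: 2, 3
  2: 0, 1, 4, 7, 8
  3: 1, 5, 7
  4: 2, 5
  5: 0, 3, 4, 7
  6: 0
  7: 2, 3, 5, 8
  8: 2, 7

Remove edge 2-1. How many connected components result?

1

2 and 1 are still connected via 2-7-3-1, so the component count stays at 1.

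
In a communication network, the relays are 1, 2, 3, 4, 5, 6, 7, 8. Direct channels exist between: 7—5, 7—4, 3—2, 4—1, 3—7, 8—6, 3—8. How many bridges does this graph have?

7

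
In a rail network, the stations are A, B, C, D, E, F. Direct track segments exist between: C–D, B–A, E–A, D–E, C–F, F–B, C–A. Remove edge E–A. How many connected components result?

1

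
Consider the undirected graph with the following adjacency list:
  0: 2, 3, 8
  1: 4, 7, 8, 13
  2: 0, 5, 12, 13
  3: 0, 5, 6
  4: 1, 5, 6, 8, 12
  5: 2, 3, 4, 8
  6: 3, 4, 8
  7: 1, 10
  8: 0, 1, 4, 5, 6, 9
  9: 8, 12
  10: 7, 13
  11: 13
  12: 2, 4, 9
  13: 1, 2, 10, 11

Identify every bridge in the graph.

The edges on the cycle 1-13-2-5-4-1 are not bridges since each lies on that cycle.
But removing 13-11 disconnects 13 from 11 — this is a bridge.

11-13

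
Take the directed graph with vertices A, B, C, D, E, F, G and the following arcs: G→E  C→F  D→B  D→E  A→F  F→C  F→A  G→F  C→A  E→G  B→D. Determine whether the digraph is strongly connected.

No

There is no directed path from A to E, so the graph is not strongly connected.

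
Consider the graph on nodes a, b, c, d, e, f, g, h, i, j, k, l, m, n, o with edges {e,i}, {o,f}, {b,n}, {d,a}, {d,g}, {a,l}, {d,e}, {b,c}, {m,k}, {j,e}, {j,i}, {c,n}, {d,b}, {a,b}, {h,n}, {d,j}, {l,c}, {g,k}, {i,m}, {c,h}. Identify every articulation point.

d

Removing d increases the component count from 2 to 3, so d is a cut vertex.
By contrast removing c leaves 2 components; it is not a cut vertex. No other vertex is a cut vertex either.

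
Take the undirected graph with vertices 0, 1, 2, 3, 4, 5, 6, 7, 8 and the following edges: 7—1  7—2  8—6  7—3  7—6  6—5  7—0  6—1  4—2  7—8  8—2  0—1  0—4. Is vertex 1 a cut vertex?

Deleting 1 leaves 1 component (was 1) (its neighbors 0, 6, 7 remain connected to each other), so 1 is not a cut vertex.

No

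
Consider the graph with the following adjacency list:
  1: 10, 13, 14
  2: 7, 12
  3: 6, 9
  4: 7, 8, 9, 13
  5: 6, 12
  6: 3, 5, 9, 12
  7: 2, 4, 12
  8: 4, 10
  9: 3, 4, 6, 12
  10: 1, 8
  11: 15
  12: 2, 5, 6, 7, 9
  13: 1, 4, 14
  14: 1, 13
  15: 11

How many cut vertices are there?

Removing 4 increases the component count from 2 to 3, so 4 is a cut vertex.
By contrast removing 2 leaves 2 components; it is not a cut vertex. No other vertex is a cut vertex either.

1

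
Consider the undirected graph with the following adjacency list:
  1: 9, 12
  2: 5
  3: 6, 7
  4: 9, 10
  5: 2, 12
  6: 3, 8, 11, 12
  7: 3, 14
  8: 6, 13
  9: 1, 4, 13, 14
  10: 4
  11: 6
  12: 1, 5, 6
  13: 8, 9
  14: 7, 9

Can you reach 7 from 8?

From 8 we can reach 1, 2, 3, 4, 5, 6, 7, 8, 9, 10, 11, 12, 13, 14, which includes 7.

Yes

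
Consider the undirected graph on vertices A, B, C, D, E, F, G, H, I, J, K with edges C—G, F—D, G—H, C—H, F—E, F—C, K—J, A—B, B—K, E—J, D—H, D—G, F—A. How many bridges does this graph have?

The edges on the cycle F-A-B-K-J-E-F are not bridges since each lies on that cycle.
Every edge lies on some cycle, so there are no bridges.

0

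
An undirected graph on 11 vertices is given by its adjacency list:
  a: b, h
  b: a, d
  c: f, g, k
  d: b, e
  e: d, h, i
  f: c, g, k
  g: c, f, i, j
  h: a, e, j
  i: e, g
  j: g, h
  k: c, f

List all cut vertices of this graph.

g

Removing g increases the component count from 1 to 2, so g is a cut vertex.
By contrast removing j leaves 1 component; it is not a cut vertex. No other vertex is a cut vertex either.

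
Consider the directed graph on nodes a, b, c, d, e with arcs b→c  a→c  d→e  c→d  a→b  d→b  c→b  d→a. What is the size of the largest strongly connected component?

4

{a, b, c, d} are all mutually reachable — one SCC of size 4.
{e} is an SCC by itself.
The largest has 4 vertices.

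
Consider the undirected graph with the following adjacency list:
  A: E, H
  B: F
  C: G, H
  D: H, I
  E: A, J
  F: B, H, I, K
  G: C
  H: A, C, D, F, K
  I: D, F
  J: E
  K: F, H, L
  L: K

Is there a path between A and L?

Yes

From A we can reach A, B, C, D, E, F, G, H, I, J, K, L, which includes L.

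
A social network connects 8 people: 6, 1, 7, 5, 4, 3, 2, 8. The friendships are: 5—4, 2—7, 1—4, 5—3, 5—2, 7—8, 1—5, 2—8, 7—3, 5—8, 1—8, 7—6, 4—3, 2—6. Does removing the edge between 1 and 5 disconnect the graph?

After removing 1—5, the path 1-4-5 still connects them, so the edge is not a bridge.

No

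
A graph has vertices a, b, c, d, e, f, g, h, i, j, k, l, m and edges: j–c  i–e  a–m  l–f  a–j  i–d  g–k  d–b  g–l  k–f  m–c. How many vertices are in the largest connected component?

4

h is isolated — a component by itself.
Starting from b we can reach b, d, e, i. That is one component of size 4.
Starting from a we can reach a, c, j, m. That is one component of size 4.
Starting from f we can reach f, g, k, l. That is one component of size 4.
The largest has 4 vertices.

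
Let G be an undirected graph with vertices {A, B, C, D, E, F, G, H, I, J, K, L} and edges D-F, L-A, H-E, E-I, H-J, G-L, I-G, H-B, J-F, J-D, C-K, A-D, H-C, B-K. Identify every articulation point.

Removing H increases the component count from 1 to 2, so H is a cut vertex.
By contrast removing A leaves 1 component; it is not a cut vertex. No other vertex is a cut vertex either.

H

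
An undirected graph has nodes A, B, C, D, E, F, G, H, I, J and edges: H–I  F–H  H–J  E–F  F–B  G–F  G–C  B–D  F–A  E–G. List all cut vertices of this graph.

Removing B increases the component count from 1 to 2, so B is a cut vertex.
Removing F increases the component count from 1 to 4, so F is a cut vertex.
Removing G increases the component count from 1 to 2, so G is a cut vertex.
Likewise H is a cut vertex.
By contrast removing A leaves 1 component; it is not a cut vertex. No other vertex is a cut vertex either.

B, F, G, H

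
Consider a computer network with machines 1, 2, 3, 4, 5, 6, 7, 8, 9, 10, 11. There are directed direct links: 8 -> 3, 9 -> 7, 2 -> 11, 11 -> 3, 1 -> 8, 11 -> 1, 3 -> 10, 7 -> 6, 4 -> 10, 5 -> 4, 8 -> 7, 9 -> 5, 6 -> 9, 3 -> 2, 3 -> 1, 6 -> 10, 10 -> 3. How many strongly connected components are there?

{1, 2, 3, 4, 5, 6, 7, 8, 9, 10, 11} are all mutually reachable — one SCC of size 11.
That gives 1 strongly connected component.

1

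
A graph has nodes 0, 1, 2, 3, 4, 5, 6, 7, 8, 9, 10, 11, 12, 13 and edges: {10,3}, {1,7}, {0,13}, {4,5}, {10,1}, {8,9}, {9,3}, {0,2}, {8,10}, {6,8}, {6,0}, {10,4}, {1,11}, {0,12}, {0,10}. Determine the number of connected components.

1

Starting from 0 we can reach 0, 1, 2, 3, 4, 5, 6, 7, 8, 9, 10, 11, 12, 13. That is one component of size 14.
Total: 1 component.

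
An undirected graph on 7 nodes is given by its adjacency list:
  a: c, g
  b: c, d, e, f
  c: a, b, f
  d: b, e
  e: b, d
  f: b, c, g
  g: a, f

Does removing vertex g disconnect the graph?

No

Deleting g leaves 1 component (was 1) (its neighbors a, f remain connected to each other), so g is not a cut vertex.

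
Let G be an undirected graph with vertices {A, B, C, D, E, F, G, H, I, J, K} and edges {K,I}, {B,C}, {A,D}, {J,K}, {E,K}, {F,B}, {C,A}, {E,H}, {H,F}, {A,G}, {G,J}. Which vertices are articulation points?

Removing A increases the component count from 1 to 2, so A is a cut vertex.
Removing K increases the component count from 1 to 2, so K is a cut vertex.
By contrast removing C leaves 1 component; it is not a cut vertex. No other vertex is a cut vertex either.

A, K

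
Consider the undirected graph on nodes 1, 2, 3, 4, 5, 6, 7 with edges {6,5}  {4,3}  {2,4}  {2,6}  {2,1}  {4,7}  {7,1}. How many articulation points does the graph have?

Removing 2 increases the component count from 1 to 2, so 2 is a cut vertex.
Removing 4 increases the component count from 1 to 2, so 4 is a cut vertex.
Removing 6 increases the component count from 1 to 2, so 6 is a cut vertex.
By contrast removing 5 leaves 1 component; it is not a cut vertex. No other vertex is a cut vertex either.

3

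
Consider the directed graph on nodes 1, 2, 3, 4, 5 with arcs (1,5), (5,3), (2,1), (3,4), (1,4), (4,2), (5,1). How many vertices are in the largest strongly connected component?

5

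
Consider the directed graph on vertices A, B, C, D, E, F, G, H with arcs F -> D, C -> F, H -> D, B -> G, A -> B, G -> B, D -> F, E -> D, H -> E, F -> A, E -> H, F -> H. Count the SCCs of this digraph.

4

{D, E, F, H} are all mutually reachable — one SCC of size 4.
{B, G} are all mutually reachable — one SCC of size 2.
{C} is an SCC by itself.
{A} is an SCC by itself.
That gives 4 strongly connected components.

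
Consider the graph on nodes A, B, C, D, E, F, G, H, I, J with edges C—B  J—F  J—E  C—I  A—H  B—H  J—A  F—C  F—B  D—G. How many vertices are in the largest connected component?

Starting from D we can reach D, G. That is one component of size 2.
Starting from A we can reach A, B, C, E, F, H, I, J. That is one component of size 8.
The largest has 8 vertices.

8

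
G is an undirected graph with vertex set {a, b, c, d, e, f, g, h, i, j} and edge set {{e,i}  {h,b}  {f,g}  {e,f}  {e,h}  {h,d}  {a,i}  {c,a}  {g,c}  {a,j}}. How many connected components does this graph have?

1

Starting from a we can reach a, b, c, d, e, f, g, h, i, j. That is one component of size 10.
Total: 1 component.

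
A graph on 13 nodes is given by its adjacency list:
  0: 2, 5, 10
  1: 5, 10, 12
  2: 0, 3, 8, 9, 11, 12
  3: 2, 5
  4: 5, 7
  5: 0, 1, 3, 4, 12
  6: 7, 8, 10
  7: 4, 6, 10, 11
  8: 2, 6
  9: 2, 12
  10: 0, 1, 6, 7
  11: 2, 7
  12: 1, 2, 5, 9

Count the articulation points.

0

Removing 5, for instance, still leaves 1 component. No single vertex removal increases the component count — the graph has no articulation points.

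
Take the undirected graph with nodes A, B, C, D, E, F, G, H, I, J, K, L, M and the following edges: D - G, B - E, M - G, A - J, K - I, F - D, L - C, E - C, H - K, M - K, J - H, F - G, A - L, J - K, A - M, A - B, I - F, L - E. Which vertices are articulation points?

Removing A increases the component count from 1 to 2, so A is a cut vertex.
By contrast removing L leaves 1 component; it is not a cut vertex. No other vertex is a cut vertex either.

A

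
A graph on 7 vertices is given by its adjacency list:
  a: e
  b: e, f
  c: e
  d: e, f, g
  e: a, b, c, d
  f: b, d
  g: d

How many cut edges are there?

3

The edges on the cycle e-b-f-d-e are not bridges since each lies on that cycle.
But removing d-g disconnects d from g; removing e-c disconnects e from c; removing e-a disconnects e from a — these are bridges.
That makes 3 bridges.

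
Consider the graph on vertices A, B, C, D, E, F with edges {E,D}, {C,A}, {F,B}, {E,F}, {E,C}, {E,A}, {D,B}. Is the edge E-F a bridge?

No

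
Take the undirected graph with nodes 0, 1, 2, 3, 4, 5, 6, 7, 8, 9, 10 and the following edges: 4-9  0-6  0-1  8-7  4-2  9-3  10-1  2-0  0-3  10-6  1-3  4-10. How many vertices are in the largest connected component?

8

5 is isolated — a component by itself.
Starting from 7 we can reach 7, 8. That is one component of size 2.
Starting from 0 we can reach 0, 1, 2, 3, 4, 6, 9, 10. That is one component of size 8.
The largest has 8 vertices.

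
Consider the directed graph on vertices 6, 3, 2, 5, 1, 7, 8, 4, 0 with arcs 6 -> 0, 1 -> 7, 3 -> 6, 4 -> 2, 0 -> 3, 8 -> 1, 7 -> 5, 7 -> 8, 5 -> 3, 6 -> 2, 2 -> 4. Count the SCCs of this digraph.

{0, 3, 6} are all mutually reachable — one SCC of size 3.
{1, 7, 8} are all mutually reachable — one SCC of size 3.
{2, 4} are all mutually reachable — one SCC of size 2.
{5} is an SCC by itself.
That gives 4 strongly connected components.

4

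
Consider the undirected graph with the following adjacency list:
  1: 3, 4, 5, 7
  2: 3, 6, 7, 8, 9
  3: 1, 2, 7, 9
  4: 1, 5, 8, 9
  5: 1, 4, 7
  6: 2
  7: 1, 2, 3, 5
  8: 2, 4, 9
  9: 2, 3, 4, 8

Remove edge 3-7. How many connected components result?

1

3 and 7 are still connected via 3-1-7, so the component count stays at 1.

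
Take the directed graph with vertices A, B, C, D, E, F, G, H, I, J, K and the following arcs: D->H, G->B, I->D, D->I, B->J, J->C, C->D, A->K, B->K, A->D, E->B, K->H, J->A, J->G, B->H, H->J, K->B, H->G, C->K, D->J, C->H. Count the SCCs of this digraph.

3

{A, B, C, D, G, H, I, J, K} are all mutually reachable — one SCC of size 9.
{F} is an SCC by itself.
{E} is an SCC by itself.
That gives 3 strongly connected components.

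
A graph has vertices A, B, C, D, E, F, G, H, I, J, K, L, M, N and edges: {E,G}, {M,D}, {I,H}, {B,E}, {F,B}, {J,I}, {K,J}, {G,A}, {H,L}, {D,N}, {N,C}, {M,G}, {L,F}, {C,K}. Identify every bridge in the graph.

The edges on the cycle M-D-N-C-K-J-I-H-L-F-B-E-G-M are not bridges since each lies on that cycle.
But removing G—A disconnects G from A — this is a bridge.

A-G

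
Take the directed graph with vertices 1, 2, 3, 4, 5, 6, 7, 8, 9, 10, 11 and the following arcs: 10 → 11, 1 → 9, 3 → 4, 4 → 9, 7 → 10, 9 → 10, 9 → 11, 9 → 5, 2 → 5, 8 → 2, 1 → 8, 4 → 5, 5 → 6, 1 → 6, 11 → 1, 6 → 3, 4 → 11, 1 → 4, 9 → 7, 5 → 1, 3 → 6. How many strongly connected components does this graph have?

{1, 2, 3, 4, 5, 6, 7, 8, 9, 10, 11} are all mutually reachable — one SCC of size 11.
That gives 1 strongly connected component.

1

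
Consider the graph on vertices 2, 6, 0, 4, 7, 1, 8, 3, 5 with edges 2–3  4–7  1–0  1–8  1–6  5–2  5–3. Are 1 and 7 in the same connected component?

No

The component containing 1 is {0, 1, 6, 8}, and 7 is not in it.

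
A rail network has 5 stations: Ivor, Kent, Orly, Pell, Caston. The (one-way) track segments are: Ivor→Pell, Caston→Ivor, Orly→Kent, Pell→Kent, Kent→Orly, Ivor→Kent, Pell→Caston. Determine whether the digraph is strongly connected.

No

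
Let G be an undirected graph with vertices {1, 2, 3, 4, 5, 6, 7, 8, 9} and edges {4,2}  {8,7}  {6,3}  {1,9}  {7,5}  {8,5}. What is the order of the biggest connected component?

3

Starting from 3 we can reach 3, 6. That is one component of size 2.
Starting from 1 we can reach 1, 9. That is one component of size 2.
Starting from 2 we can reach 2, 4. That is one component of size 2.
Starting from 5 we can reach 5, 7, 8. That is one component of size 3.
The largest has 3 vertices.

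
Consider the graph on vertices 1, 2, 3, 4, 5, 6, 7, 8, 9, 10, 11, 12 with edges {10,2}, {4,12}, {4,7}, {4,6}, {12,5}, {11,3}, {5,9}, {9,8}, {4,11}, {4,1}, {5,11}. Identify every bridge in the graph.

1-4, 10-2, 11-3, 4-6, 4-7, 5-9, 8-9

The edges on the cycle 4-12-5-11-4 are not bridges since each lies on that cycle.
But removing 4–1 disconnects 4 from 1; removing 3–11 disconnects 3 from 11; removing 5–9 disconnects 5 from 9; removing 9–8 disconnects 9 from 8 — these are bridges.
In total 7 edges are bridges.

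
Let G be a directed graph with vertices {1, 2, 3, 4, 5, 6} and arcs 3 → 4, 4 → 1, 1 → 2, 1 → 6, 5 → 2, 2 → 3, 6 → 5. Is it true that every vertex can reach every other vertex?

From 1 we can reach every vertex (1, 2, 3, 4, 5, 6), and every vertex can reach 1 (1, 2, 3, 4, 5, 6). So the whole graph is one strongly connected component.

Yes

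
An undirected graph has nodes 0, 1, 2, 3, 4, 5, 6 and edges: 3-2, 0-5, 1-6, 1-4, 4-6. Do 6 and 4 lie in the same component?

From 6 we can reach 1, 4, 6, which includes 4.

Yes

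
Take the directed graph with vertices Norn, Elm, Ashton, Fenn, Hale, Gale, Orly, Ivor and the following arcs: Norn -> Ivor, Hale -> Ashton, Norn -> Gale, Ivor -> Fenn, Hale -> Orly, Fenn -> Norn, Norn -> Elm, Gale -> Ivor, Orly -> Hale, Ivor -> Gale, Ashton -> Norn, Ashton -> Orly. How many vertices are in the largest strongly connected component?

4

{Fenn, Gale, Ivor, Norn} are all mutually reachable — one SCC of size 4.
{Hale, Orly, Ashton} are all mutually reachable — one SCC of size 3.
{Elm} is an SCC by itself.
The largest has 4 vertices.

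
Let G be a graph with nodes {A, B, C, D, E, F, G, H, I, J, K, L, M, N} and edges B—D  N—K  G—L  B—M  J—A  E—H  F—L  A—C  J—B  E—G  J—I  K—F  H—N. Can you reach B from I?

Yes

From I we can reach A, B, C, D, I, J, M, which includes B.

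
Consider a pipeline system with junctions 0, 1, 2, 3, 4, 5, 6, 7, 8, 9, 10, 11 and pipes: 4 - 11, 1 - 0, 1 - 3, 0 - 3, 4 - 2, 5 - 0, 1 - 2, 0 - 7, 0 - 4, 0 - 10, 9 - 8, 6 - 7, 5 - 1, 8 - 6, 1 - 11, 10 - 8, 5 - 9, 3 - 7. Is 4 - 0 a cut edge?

After removing 4 - 0, the path 4-11-1-0 still connects them, so the edge is not a bridge.

No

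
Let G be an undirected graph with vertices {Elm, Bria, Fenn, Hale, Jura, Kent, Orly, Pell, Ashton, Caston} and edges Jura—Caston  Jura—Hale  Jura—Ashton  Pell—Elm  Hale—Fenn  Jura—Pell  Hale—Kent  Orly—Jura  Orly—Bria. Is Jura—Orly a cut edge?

Yes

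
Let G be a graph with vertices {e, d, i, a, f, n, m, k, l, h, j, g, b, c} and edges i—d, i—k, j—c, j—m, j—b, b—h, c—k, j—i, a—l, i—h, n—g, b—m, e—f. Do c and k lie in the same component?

Yes

From c we can reach b, c, d, h, i, j, k, m, which includes k.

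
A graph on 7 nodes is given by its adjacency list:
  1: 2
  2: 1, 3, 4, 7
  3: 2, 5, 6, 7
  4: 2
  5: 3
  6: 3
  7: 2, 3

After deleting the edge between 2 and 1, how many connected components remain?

Before removal there is 1 component.
2-1 is a bridge — removing it separates 2's side from 1's side.
After removal: 2 components.

2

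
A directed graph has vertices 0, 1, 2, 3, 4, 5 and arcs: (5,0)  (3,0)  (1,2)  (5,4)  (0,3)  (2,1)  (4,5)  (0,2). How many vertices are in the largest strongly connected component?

2

{4, 5} are all mutually reachable — one SCC of size 2.
{0, 3} are all mutually reachable — one SCC of size 2.
{1, 2} are all mutually reachable — one SCC of size 2.
The largest has 2 vertices.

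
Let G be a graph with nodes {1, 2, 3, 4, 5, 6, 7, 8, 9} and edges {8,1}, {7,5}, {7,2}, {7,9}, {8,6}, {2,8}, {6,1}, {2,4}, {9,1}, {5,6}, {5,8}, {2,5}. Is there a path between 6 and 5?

Yes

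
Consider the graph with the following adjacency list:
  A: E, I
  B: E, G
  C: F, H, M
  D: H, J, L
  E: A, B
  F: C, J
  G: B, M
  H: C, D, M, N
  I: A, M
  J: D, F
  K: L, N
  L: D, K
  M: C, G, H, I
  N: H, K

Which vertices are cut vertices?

Removing M increases the component count from 1 to 2, so M is a cut vertex.
By contrast removing G leaves 1 component; it is not a cut vertex. No other vertex is a cut vertex either.

M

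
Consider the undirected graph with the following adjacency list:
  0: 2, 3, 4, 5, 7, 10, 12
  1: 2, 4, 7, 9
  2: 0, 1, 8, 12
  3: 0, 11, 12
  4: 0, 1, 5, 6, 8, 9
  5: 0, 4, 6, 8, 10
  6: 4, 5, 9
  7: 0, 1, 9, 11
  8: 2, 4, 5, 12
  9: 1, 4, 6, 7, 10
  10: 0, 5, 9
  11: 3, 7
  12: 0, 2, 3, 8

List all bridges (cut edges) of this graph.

The edges on the cycle 0-5-10-0 are not bridges since each lies on that cycle.
Every edge lies on some cycle, so there are no bridges.

none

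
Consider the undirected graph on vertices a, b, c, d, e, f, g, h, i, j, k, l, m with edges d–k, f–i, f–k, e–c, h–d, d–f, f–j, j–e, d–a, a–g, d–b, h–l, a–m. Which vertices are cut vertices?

Removing a increases the component count from 1 to 3, so a is a cut vertex.
Removing d increases the component count from 1 to 4, so d is a cut vertex.
Removing e increases the component count from 1 to 2, so e is a cut vertex.
Likewise f, h, j are cut vertices.
By contrast removing g leaves 1 component; it is not a cut vertex. No other vertex is a cut vertex either.

a, d, e, f, h, j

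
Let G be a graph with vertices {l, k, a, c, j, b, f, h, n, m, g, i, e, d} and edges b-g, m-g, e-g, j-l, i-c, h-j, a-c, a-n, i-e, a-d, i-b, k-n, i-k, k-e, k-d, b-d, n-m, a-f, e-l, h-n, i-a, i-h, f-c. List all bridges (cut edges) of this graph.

The edges on the cycle i-k-e-l-j-h-i are not bridges since each lies on that cycle.
Every edge lies on some cycle, so there are no bridges.

none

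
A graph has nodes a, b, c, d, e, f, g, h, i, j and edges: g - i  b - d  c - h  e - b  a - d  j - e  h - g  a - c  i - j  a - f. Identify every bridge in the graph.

a-f

The edges on the cycle a-c-h-g-i-j-e-b-d-a are not bridges since each lies on that cycle.
But removing a - f disconnects a from f — this is a bridge.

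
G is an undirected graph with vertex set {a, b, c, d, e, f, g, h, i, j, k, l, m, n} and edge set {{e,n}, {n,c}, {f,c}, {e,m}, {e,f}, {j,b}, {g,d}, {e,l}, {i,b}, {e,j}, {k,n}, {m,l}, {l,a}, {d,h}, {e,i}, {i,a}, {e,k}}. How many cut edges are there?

The edges on the cycle e-m-l-e are not bridges since each lies on that cycle.
But removing d–h disconnects d from h; removing g–d disconnects g from d — these are bridges.
That makes 2 bridges.

2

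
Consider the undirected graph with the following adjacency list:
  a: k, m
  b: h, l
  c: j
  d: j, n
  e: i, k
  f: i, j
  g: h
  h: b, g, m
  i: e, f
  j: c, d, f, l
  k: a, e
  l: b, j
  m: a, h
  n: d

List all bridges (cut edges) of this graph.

c-j, d-j, d-n, g-h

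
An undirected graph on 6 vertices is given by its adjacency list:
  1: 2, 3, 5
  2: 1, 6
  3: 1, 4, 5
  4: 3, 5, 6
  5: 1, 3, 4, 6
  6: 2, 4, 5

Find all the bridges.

The edges on the cycle 4-6-5-1-3-4 are not bridges since each lies on that cycle.
Every edge lies on some cycle, so there are no bridges.

none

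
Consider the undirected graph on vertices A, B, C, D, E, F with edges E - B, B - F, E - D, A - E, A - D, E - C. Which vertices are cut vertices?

B, E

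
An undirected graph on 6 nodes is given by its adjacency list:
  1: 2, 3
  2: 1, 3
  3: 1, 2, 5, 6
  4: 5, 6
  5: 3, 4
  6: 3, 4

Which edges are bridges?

none

The edges on the cycle 3-2-1-3 are not bridges since each lies on that cycle.
Every edge lies on some cycle, so there are no bridges.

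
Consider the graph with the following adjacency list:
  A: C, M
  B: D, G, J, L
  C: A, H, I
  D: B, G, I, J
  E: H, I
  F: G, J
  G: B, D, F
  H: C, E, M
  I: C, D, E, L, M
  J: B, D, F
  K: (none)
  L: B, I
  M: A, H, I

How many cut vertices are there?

1

Removing I increases the component count from 2 to 3, so I is a cut vertex.
By contrast removing A leaves 2 components; it is not a cut vertex. No other vertex is a cut vertex either.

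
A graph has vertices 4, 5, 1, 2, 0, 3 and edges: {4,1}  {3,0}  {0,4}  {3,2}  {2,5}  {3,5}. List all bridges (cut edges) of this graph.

0-3, 0-4, 1-4

The edges on the cycle 3-2-5-3 are not bridges since each lies on that cycle.
But removing 0-4 disconnects 0 from 4; removing 4-1 disconnects 4 from 1; removing 3-0 disconnects 3 from 0 — these are bridges.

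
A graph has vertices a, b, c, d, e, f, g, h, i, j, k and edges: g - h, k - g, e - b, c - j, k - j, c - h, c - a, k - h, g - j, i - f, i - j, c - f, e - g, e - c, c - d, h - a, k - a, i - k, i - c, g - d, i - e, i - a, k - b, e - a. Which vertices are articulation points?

none

Removing d, for instance, still leaves 1 component. No single vertex removal increases the component count — the graph has no articulation points.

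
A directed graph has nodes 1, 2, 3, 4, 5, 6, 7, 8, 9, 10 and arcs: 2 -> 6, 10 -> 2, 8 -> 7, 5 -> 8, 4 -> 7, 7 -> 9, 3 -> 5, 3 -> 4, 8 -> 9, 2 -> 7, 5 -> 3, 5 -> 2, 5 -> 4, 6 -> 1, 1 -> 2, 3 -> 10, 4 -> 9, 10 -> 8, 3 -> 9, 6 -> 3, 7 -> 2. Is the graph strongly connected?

No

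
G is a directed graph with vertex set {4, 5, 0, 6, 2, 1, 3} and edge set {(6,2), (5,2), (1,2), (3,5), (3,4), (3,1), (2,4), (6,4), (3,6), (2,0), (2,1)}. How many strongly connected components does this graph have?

6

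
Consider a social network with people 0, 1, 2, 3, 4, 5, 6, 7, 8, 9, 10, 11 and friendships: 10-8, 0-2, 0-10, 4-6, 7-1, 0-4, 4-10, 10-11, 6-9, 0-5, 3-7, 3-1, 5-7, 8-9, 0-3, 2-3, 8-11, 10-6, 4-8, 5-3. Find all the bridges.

The edges on the cycle 0-5-7-1-3-0 are not bridges since each lies on that cycle.
Every edge lies on some cycle, so there are no bridges.

none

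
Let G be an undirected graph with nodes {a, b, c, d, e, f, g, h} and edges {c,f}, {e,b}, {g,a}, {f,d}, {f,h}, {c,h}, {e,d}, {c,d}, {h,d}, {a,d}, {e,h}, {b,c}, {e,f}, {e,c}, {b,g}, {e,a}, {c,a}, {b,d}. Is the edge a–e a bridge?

No

After removing a–e, the path a-c-e still connects them, so the edge is not a bridge.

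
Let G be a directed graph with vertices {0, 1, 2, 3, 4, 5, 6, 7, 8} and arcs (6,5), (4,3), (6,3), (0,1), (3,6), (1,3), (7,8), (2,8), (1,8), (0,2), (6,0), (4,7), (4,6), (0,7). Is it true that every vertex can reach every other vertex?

There is no directed path from 5 to 8, so the graph is not strongly connected.

No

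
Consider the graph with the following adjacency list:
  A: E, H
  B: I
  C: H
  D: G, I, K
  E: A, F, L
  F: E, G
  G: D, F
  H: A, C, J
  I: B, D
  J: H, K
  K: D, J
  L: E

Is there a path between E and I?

From E we can reach A, B, C, D, E, F, G, H, I, J, K, L, which includes I.

Yes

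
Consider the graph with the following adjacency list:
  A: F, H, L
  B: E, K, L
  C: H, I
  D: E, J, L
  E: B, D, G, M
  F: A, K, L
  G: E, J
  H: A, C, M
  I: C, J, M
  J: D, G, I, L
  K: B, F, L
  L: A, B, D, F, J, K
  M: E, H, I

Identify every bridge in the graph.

The edges on the cycle J-I-M-E-B-K-F-L-J are not bridges since each lies on that cycle.
Every edge lies on some cycle, so there are no bridges.

none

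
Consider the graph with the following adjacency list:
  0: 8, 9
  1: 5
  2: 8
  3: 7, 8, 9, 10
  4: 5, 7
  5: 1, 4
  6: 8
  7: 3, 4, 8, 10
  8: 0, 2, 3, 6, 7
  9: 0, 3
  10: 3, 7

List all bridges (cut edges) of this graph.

1-5, 2-8, 4-5, 4-7, 6-8

The edges on the cycle 7-8-0-9-3-7 are not bridges since each lies on that cycle.
But removing 2-8 disconnects 2 from 8; removing 6-8 disconnects 6 from 8; removing 4-7 disconnects 4 from 7; removing 4-5 disconnects 4 from 5 — these are bridges.
In total 5 edges are bridges.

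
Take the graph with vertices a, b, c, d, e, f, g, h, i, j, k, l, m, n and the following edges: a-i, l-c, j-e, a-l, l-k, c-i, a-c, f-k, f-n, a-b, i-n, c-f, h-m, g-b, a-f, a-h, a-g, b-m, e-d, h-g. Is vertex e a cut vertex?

Deleting e raises the number of components from 2 to 3, so e is a cut vertex.

Yes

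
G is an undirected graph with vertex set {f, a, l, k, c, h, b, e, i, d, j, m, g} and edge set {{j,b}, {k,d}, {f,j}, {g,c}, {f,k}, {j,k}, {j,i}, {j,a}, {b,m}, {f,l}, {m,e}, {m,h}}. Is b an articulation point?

Yes

Deleting b raises the number of components from 2 to 3, so b is a cut vertex.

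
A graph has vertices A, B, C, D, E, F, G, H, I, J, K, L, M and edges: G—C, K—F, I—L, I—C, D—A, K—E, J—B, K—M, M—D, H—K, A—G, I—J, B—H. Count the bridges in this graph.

3

The edges on the cycle I-J-B-H-K-M-D-A-G-C-I are not bridges since each lies on that cycle.
But removing K—E disconnects K from E; removing F—K disconnects F from K; removing I—L disconnects I from L — these are bridges.
That makes 3 bridges.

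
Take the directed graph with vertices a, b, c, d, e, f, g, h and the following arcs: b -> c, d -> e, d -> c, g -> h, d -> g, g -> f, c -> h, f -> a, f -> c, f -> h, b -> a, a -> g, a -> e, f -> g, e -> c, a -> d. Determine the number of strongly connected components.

5

{a, d, f, g} are all mutually reachable — one SCC of size 4.
{b} is an SCC by itself.
{h} is an SCC by itself.
{c} is an SCC by itself.
{e} is an SCC by itself.
That gives 5 strongly connected components.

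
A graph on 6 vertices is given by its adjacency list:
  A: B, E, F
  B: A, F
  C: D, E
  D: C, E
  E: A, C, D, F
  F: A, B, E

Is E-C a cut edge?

No

After removing E-C, the path E-D-C still connects them, so the edge is not a bridge.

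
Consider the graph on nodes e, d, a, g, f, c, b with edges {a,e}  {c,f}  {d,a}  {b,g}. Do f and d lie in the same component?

No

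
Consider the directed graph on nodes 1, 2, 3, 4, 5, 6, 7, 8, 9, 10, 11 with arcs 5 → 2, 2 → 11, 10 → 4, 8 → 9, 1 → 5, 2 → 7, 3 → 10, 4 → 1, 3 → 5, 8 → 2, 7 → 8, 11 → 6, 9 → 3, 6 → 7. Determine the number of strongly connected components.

1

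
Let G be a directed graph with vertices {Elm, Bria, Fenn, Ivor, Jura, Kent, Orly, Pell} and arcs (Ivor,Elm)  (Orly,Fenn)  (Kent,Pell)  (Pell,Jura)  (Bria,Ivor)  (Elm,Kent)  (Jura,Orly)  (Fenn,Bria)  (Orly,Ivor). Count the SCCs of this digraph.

{Elm, Bria, Fenn, Ivor, Jura, Kent, Orly, Pell} are all mutually reachable — one SCC of size 8.
That gives 1 strongly connected component.

1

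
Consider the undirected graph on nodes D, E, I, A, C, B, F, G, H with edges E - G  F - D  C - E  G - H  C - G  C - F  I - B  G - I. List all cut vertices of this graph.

Removing C increases the component count from 2 to 3, so C is a cut vertex.
Removing F increases the component count from 2 to 3, so F is a cut vertex.
Removing G increases the component count from 2 to 4, so G is a cut vertex.
Likewise I is a cut vertex.
By contrast removing H leaves 2 components; it is not a cut vertex. No other vertex is a cut vertex either.

C, F, G, I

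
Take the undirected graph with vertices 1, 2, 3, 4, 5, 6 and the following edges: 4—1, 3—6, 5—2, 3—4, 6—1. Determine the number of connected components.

Starting from 2 we can reach 2, 5. That is one component of size 2.
Starting from 1 we can reach 1, 3, 4, 6. That is one component of size 4.
Total: 2 components.

2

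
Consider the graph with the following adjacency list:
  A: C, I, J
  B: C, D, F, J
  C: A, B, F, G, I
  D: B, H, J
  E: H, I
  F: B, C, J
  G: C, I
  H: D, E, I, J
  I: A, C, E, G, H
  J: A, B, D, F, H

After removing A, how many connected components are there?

1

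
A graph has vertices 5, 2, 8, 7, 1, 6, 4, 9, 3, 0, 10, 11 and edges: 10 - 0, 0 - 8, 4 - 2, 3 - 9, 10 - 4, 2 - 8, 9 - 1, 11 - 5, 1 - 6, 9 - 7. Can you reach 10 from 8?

From 8 we can reach 0, 2, 4, 8, 10, which includes 10.

Yes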